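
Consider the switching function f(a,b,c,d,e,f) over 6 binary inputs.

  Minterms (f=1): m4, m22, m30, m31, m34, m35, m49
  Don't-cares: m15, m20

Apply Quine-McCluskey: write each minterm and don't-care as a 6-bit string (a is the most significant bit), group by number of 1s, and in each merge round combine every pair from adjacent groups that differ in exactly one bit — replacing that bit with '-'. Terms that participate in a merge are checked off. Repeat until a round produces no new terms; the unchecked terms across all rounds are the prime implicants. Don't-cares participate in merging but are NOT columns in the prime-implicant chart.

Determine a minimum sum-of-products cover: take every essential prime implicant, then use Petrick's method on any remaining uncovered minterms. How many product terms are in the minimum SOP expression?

size-2^0 implicants → 000100(✓)  001111(✓)  010100(✓)  010110(✓)  011110(✓)  011111(✓)  100010(✓)  100011(✓)  110001
size-2^1 implicants → 0-0100  0-1111  01-110  0101-0  01111-  10001-
Unchecked terms (primes): 0-0100, 0-1111, 01-110, 0101-0, 01111-, 10001-, 110001
Minterm coverage:
  m4 ⊆ 0-0100 [E]
  m22 ⊆ 01-110,0101-0
  m30 ⊆ 01-110,01111-
  m31 ⊆ 0-1111,01111-
  m34 ⊆ 10001- [E]
  m35 ⊆ 10001- [E]
  m49 ⊆ 110001 [E]
E = {0-0100, 10001-, 110001}
Petrick residual → 0-1111, 01-110
Cover = a'c'de'f' + a'cdef + a'bdef' + ab'c'd'e + abc'd'e'f  |cover|=5

5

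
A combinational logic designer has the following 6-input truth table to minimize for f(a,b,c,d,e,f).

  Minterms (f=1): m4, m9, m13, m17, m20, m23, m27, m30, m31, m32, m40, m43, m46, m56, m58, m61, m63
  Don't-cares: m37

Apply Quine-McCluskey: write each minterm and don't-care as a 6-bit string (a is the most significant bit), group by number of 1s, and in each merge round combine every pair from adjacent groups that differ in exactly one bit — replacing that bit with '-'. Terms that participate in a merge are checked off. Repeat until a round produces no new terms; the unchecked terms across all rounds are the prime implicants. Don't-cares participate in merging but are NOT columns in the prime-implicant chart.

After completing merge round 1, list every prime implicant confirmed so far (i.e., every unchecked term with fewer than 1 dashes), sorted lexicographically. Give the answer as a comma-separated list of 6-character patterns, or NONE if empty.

Round 0: 000100✓ 001001✓ 001101✓ 010001 010100✓ 010111✓ 011011✓ 011110✓ 011111✓ 100000✓ 100101 101000✓ 101011 101110 111000✓ 111010✓ 111101✓ 111111✓
Round 1: -11111 0-0100 001-01 01-111 011-11 01111- 1-1000 10-000 1110-0 1111-1
PIs = {-11111, 0-0100, 001-01, 01-111, 010001, 011-11, 01111-, 1-1000, 10-000, 100101, 101011, 101110, 1110-0, 1111-1}

010001, 100101, 101011, 101110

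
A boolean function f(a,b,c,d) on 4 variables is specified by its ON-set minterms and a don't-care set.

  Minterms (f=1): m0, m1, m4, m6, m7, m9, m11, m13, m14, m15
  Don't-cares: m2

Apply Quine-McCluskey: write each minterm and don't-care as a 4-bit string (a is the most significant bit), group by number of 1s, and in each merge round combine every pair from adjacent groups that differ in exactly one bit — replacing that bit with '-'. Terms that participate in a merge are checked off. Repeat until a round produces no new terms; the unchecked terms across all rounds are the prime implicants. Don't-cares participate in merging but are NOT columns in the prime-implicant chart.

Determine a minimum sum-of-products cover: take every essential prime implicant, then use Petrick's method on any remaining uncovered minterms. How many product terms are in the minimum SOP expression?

[col 0] 0000*, 0001*, 0010*, 0100*, 0110*, 0111*, 1001*, 1011*, 1101*, 1110*, 1111*
[col 1] -001, -110*, -111*, 0-00*, 0-10*, 00-0*, 000-, 01-0*, 011-*, 1-01*, 1-11*, 10-1*, 11-1*, 111-*
[col 2] -11-, 0--0, 1--1
Prime implicants: -001, -11-, 0--0, 000-, 1--1
PI chart (minterm → PIs covering it):
  0 | 0--0,000-
  1 | -001,000-
  4 | 0--0  (sole → essential)
  6 | -11-,0--0
  7 | -11-  (sole → essential)
  9 | -001,1--1
  11 | 1--1  (sole → essential)
  13 | 1--1  (sole → essential)
  14 | -11-  (sole → essential)
  15 | -11-,1--1
Essential prime implicants: -11-, 0--0, 1--1
Petrick residual → -001
Minimum SOP uses 4 PIs: b'c'd + bc + a'd' + ad

4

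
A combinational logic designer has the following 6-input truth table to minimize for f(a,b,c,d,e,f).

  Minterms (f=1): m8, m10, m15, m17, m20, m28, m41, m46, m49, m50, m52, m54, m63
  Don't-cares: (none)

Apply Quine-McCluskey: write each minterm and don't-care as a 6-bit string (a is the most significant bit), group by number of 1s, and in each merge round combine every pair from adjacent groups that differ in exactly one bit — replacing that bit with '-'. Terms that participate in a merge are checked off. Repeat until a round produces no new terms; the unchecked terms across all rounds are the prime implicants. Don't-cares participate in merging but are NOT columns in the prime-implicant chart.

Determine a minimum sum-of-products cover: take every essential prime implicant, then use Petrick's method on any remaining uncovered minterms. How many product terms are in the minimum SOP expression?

Round 0: 001000✓ 001010✓ 001111 010001✓ 010100✓ 011100✓ 101001 101110 110001✓ 110010✓ 110100✓ 110110✓ 111111
Round 1: -10001 -10100 0010-0 01-100 110-10 1101-0
PIs = {-10001, -10100, 0010-0, 001111, 01-100, 101001, 101110, 110-10, 1101-0, 111111}
Coverage chart:
  m8: 0010-0 ←essential
  m10: 0010-0 ←essential
  m15: 001111 ←essential
  m17: -10001 ←essential
  m20: -10100,01-100
  m28: 01-100 ←essential
  m41: 101001 ←essential
  m46: 101110 ←essential
  m49: -10001 ←essential
  m50: 110-10 ←essential
  m52: -10100,1101-0
  m54: 110-10,1101-0
  m63: 111111 ←essential
Essential: -10001, 0010-0, 001111, 01-100, 101001, 101110, 110-10, 111111
Petrick residual → -10100
Min cover (9 terms): bc'd'e'f + bc'de'f' + a'b'cd'f' + a'b'cdef + a'bde'f' + ab'cd'e'f + ab'cdef' + abc'ef' + abcdef

9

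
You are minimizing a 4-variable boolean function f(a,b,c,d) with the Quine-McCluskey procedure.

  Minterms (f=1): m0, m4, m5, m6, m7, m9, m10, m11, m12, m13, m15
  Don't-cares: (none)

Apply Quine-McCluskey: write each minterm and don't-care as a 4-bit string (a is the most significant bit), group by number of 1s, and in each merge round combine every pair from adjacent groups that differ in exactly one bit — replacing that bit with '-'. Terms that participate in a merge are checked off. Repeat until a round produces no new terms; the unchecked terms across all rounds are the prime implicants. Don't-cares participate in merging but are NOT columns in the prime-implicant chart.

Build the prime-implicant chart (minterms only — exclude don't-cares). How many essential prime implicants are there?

[col 0] 0000*, 0100*, 0101*, 0110*, 0111*, 1001*, 1010*, 1011*, 1100*, 1101*, 1111*
[col 1] -100*, -101*, -111*, 0-00, 01-0*, 01-1*, 010-*, 011-*, 1-01*, 1-11*, 10-1*, 101-, 11-1*, 110-*
[col 2] -1-1, -10-, 01--, 1--1
Prime implicants: -1-1, -10-, 0-00, 01--, 1--1, 101-
PI chart (minterm → PIs covering it):
  0 | 0-00  (sole → essential)
  4 | -10-,0-00,01--
  5 | -1-1,-10-,01--
  6 | 01--  (sole → essential)
  7 | -1-1,01--
  9 | 1--1  (sole → essential)
  10 | 101-  (sole → essential)
  11 | 1--1,101-
  12 | -10-  (sole → essential)
  13 | -1-1,-10-,1--1
  15 | -1-1,1--1
Essential prime implicants: -10-, 0-00, 01--, 1--1, 101-

5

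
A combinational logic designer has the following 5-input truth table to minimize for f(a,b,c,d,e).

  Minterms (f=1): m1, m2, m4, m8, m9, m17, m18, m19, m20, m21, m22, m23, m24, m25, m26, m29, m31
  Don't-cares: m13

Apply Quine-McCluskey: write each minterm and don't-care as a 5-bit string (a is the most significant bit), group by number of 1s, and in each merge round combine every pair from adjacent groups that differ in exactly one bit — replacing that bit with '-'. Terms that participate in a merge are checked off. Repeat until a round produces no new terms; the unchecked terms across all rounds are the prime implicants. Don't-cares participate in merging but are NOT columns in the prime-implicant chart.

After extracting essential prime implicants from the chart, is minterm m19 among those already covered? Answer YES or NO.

NO

[col 0] 00001*, 00010*, 00100*, 01000*, 01001*, 01101*, 10001*, 10010*, 10011*, 10100*, 10101*, 10110*, 10111*, 11000*, 11001*, 11010*, 11101*, 11111*
[col 1] -0001*, -0010, -0100, -1000*, -1001*, -1101*, 0-001*, 01-01*, 0100-*, 1-001*, 1-010, 1-101*, 1-111*, 10-01*, 10-10*, 10-11*, 100-1*, 1001-*, 101-0*, 101-1*, 1010-*, 1011-*, 11-01*, 110-0, 1100-*, 111-1*
[col 2] --001, -1-01, -100-, 1--01, 1-1-1, 10--1, 10-1-, 101--
Prime implicants: --001, -0010, -0100, -1-01, -100-, 1--01, 1-010, 1-1-1, 10--1, 10-1-, 101--, 110-0
PI chart (minterm → PIs covering it):
  1 | --001  (sole → essential)
  2 | -0010  (sole → essential)
  4 | -0100  (sole → essential)
  8 | -100-  (sole → essential)
  9 | --001,-1-01,-100-
  17 | --001,1--01,10--1
  18 | -0010,1-010,10-1-
  19 | 10--1,10-1-
  20 | -0100,101--
  21 | 1--01,1-1-1,10--1,101--
  22 | 10-1-,101--
  23 | 1-1-1,10--1,10-1-,101--
  24 | -100-,110-0
  25 | --001,-1-01,-100-,1--01
  26 | 1-010,110-0
  29 | -1-01,1--01,1-1-1
  31 | 1-1-1  (sole → essential)
Essential prime implicants: --001, -0010, -0100, -100-, 1-1-1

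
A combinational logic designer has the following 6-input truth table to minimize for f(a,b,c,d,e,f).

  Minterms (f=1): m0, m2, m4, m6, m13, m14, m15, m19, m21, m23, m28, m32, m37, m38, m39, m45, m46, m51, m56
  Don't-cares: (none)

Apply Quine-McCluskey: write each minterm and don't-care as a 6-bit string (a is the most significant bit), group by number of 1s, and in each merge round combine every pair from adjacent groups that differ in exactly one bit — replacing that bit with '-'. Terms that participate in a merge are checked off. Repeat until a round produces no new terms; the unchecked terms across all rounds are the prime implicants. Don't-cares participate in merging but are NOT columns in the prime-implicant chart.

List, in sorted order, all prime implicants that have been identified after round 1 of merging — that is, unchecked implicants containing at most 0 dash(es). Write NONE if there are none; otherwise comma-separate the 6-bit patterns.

size-2^0 implicants → 000000(✓)  000010(✓)  000100(✓)  000110(✓)  001101(✓)  001110(✓)  001111(✓)  010011(✓)  010101(✓)  010111(✓)  011100  100000(✓)  100101(✓)  100110(✓)  100111(✓)  101101(✓)  101110(✓)  110011(✓)  111000
size-2^1 implicants → -00000  -00110(✓)  -01101  -01110(✓)  -10011  00-110(✓)  000-00(✓)  000-10(✓)  0000-0(✓)  0001-0(✓)  0011-1  00111-  010-11  0101-1  10-101  10-110(✓)  1001-1  10011-
size-2^2 implicants → -0-110  000--0
Unchecked terms (primes): -0-110, -00000, -01101, -10011, 000--0, 0011-1, 00111-, 010-11, 0101-1, 011100, 10-101, 1001-1, 10011-, 111000

011100, 111000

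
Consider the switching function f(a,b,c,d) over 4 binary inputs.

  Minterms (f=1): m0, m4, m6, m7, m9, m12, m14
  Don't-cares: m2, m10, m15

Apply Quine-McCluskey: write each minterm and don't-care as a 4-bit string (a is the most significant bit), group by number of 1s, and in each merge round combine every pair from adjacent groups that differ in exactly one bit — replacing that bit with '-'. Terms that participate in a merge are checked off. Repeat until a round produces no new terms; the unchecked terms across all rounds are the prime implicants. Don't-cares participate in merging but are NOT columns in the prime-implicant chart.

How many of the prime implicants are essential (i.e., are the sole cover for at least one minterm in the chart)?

size-2^0 implicants → 0000(✓)  0010(✓)  0100(✓)  0110(✓)  0111(✓)  1001  1010(✓)  1100(✓)  1110(✓)  1111(✓)
size-2^1 implicants → -010(✓)  -100(✓)  -110(✓)  -111(✓)  0-00(✓)  0-10(✓)  00-0(✓)  01-0(✓)  011-(✓)  1-10(✓)  11-0(✓)  111-(✓)
size-2^2 implicants → --10  -1-0  -11-  0--0
Unchecked terms (primes): --10, -1-0, -11-, 0--0, 1001
Minterm coverage:
  m0 ⊆ 0--0 [E]
  m4 ⊆ -1-0,0--0
  m6 ⊆ --10,-1-0,-11-,0--0
  m7 ⊆ -11- [E]
  m9 ⊆ 1001 [E]
  m12 ⊆ -1-0 [E]
  m14 ⊆ --10,-1-0,-11-
E = {-1-0, -11-, 0--0, 1001}

4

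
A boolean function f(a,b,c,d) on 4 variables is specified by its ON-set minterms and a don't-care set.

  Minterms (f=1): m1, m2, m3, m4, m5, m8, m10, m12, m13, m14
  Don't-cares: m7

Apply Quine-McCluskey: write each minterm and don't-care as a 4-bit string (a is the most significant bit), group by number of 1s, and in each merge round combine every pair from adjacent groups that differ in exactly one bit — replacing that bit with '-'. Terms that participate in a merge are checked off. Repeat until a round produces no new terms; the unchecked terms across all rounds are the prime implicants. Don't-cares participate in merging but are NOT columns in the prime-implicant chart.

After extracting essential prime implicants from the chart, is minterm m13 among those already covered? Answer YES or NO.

[col 0] 0001*, 0010*, 0011*, 0100*, 0101*, 0111*, 1000*, 1010*, 1100*, 1101*, 1110*
[col 1] -010, -100*, -101*, 0-01*, 0-11*, 00-1*, 001-, 01-1*, 010-*, 1-00*, 1-10*, 10-0*, 11-0*, 110-*
[col 2] -10-, 0--1, 1--0
Prime implicants: -010, -10-, 0--1, 001-, 1--0
PI chart (minterm → PIs covering it):
  1 | 0--1  (sole → essential)
  2 | -010,001-
  3 | 0--1,001-
  4 | -10-  (sole → essential)
  5 | -10-,0--1
  8 | 1--0  (sole → essential)
  10 | -010,1--0
  12 | -10-,1--0
  13 | -10-  (sole → essential)
  14 | 1--0  (sole → essential)
Essential prime implicants: -10-, 0--1, 1--0

YES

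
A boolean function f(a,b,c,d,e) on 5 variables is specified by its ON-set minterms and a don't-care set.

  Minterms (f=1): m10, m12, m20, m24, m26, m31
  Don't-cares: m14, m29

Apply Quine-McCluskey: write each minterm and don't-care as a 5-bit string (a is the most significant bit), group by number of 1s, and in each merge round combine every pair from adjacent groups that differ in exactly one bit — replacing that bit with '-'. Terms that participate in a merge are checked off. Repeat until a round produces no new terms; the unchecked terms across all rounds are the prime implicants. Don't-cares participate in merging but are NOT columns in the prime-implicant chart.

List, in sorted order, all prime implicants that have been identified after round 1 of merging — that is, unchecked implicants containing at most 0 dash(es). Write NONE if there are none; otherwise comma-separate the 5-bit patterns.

10100

size-2^0 implicants → 01010(✓)  01100(✓)  01110(✓)  10100  11000(✓)  11010(✓)  11101(✓)  11111(✓)
size-2^1 implicants → -1010  01-10  011-0  110-0  111-1
Unchecked terms (primes): -1010, 01-10, 011-0, 10100, 110-0, 111-1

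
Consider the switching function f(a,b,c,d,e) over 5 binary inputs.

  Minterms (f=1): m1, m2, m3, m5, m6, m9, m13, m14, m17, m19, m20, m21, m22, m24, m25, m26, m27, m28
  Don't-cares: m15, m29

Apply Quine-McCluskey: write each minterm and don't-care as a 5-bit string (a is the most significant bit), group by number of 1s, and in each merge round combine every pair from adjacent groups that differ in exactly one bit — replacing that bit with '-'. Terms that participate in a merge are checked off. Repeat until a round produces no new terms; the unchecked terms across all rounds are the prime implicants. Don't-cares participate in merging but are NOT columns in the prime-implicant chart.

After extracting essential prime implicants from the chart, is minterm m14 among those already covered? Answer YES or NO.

NO

[col 0] 00001*, 00010*, 00011*, 00101*, 00110*, 01001*, 01101*, 01110*, 01111*, 10001*, 10011*, 10100*, 10101*, 10110*, 11000*, 11001*, 11010*, 11011*, 11100*, 11101*
[col 1] -0001*, -0011*, -0101*, -0110, -1001*, -1101*, 0-001*, 0-101*, 0-110, 00-01*, 00-10, 000-1*, 0001-, 01-01*, 011-1, 0111-, 1-001*, 1-011*, 1-100*, 1-101*, 10-01*, 100-1*, 101-0, 1010-*, 11-00*, 11-01*, 110-0*, 110-1*, 1100-*, 1101-*, 1110-*
[col 2] --001*, --101*, -0-01*, -00-1, -1-01*, 0--01*, 1--01*, 1-0-1, 1-10-, 11-0-, 110--
[col 3] ---01
Prime implicants: ---01, -00-1, -0110, 0-110, 00-10, 0001-, 011-1, 0111-, 1-0-1, 1-10-, 101-0, 11-0-, 110--
PI chart (minterm → PIs covering it):
  1 | ---01,-00-1
  2 | 00-10,0001-
  3 | -00-1,0001-
  5 | ---01  (sole → essential)
  6 | -0110,0-110,00-10
  9 | ---01  (sole → essential)
  13 | ---01,011-1
  14 | 0-110,0111-
  17 | ---01,-00-1,1-0-1
  19 | -00-1,1-0-1
  20 | 1-10-,101-0
  21 | ---01,1-10-
  22 | -0110,101-0
  24 | 11-0-,110--
  25 | ---01,1-0-1,11-0-,110--
  26 | 110--  (sole → essential)
  27 | 1-0-1,110--
  28 | 1-10-,11-0-
Essential prime implicants: ---01, 110--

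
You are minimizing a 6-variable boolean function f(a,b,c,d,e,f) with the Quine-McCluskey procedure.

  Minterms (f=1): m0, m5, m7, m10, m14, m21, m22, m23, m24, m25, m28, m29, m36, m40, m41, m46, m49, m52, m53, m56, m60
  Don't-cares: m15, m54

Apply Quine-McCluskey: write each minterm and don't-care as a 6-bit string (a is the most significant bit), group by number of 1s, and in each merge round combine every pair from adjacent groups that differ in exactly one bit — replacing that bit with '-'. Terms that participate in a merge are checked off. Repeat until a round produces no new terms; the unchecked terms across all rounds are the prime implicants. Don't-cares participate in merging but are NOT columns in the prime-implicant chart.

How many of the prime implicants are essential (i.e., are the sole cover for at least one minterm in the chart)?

8

[col 0] 000000, 000101*, 000111*, 001010*, 001110*, 001111*, 010101*, 010110*, 010111*, 011000*, 011001*, 011100*, 011101*, 100100*, 101000*, 101001*, 101110*, 110001*, 110100*, 110101*, 110110*, 111000*, 111100*
[col 1] -01110, -10101, -10110, -11000*, -11100*, 0-0101*, 0-0111*, 00-111, 0001-1*, 001-10, 00111-, 01-101, 0101-1*, 01011-, 011-00*, 011-01*, 01100-*, 01110-*, 1-0100, 1-1000, 10100-, 11-100, 110-01, 1101-0, 11010-, 111-00*
[col 2] -11-00, 0-01-1, 011-0-
Prime implicants: -01110, -10101, -10110, -11-00, 0-01-1, 00-111, 000000, 001-10, 00111-, 01-101, 01011-, 011-0-, 1-0100, 1-1000, 10100-, 11-100, 110-01, 1101-0, 11010-
PI chart (minterm → PIs covering it):
  0 | 000000  (sole → essential)
  5 | 0-01-1  (sole → essential)
  7 | 0-01-1,00-111
  10 | 001-10  (sole → essential)
  14 | -01110,001-10,00111-
  21 | -10101,0-01-1,01-101
  22 | -10110,01011-
  23 | 0-01-1,01011-
  24 | -11-00,011-0-
  25 | 011-0-  (sole → essential)
  28 | -11-00,011-0-
  29 | 01-101,011-0-
  36 | 1-0100  (sole → essential)
  40 | 1-1000,10100-
  41 | 10100-  (sole → essential)
  46 | -01110  (sole → essential)
  49 | 110-01  (sole → essential)
  52 | 1-0100,11-100,1101-0,11010-
  53 | -10101,110-01,11010-
  56 | -11-00,1-1000
  60 | -11-00,11-100
Essential prime implicants: -01110, 0-01-1, 000000, 001-10, 011-0-, 1-0100, 10100-, 110-01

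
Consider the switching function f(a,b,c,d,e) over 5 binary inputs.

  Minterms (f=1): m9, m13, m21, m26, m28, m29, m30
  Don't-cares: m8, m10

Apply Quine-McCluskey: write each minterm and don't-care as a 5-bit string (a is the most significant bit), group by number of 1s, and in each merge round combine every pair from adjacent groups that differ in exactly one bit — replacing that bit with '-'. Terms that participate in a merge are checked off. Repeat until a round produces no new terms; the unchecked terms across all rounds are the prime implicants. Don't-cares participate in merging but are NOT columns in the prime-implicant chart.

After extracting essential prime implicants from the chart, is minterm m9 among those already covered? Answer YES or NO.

[col 0] 01000*, 01001*, 01010*, 01101*, 10101*, 11010*, 11100*, 11101*, 11110*
[col 1] -1010, -1101, 01-01, 010-0, 0100-, 1-101, 11-10, 111-0, 1110-
Prime implicants: -1010, -1101, 01-01, 010-0, 0100-, 1-101, 11-10, 111-0, 1110-
PI chart (minterm → PIs covering it):
  9 | 01-01,0100-
  13 | -1101,01-01
  21 | 1-101  (sole → essential)
  26 | -1010,11-10
  28 | 111-0,1110-
  29 | -1101,1-101,1110-
  30 | 11-10,111-0
Essential prime implicants: 1-101

NO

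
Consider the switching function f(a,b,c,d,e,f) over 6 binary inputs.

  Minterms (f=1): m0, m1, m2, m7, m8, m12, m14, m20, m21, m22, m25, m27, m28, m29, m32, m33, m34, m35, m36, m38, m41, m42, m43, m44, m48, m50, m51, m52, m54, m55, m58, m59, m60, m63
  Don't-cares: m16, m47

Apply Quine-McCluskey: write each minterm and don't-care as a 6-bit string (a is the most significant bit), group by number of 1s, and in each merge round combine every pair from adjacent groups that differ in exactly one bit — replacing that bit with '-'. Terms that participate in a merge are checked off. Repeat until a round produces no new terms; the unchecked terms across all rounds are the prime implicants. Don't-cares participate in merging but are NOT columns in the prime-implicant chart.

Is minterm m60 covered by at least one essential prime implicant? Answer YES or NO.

Round 0: 000000✓ 000001✓ 000010✓ 000111 001000✓ 001100✓ 001110✓ 010000✓ 010100✓ 010101✓ 010110✓ 011001✓ 011011✓ 011100✓ 011101✓ 100000✓ 100001✓ 100010✓ 100011✓ 100100✓ 100110✓ 101001✓ 101010✓ 101011✓ 101100✓ 101111✓ 110000✓ 110010✓ 110011✓ 110100✓ 110110✓ 110111✓ 111010✓ 111011✓ 111100✓ 111111✓
Round 1: -00000✓ -00001✓ -00010✓ -01100✓ -10000✓ -10100✓ -10110✓ -11011 -11100✓ 0-0000✓ 0-1100✓ 00-000 0000-0✓ 00000-✓ 001-00 0011-0 01-100✓ 01-101✓ 010-00✓ 0101-0✓ 01010-✓ 011-01 0110-1 01110-✓ 1-0000✓ 1-0010✓ 1-0011✓ 1-0100✓ 1-0110✓ 1-1010✓ 1-1011✓ 1-1100✓ 1-1111✓ 10-001✓ 10-010✓ 10-011✓ 10-100✓ 100-00✓ 100-10✓ 1000-0✓ 1000-1✓ 10000-✓ 10001-✓ 1001-0✓ 101-11✓ 1010-1✓ 10101-✓ 11-010✓ 11-011✓ 11-100✓ 11-111✓ 110-00✓ 110-10✓ 110-11✓ 1100-0✓ 11001-✓ 1101-0✓ 11011-✓ 111-11✓ 11101-✓
Round 2: --0000 --1100 -000-0 -0000- -1-100 -10-00 -101-0 01-10- 1--010✓ 1--011✓ 1--100 1-0-00✓ 1-0-10✓ 1-00-0✓ 1-001-✓ 1-01-0✓ 1-1-11 1-101-✓ 10-0-1 10-01-✓ 100--0✓ 1000-- 11--11 11-01-✓ 110--0✓ 110-1-
Round 3: 1--01- 1-0--0
PIs = {--0000, --1100, -000-0, -0000-, -1-100, -10-00, -101-0, -11011, 00-000, 000111, 001-00, 0011-0, 01-10-, 011-01, 0110-1, 1--01-, 1--100, 1-0--0, 1-1-11, 10-0-1, 1000--, 11--11, 110-1-}
Coverage chart:
  m0: --0000,-000-0,-0000-,00-000
  m1: -0000- ←essential
  m2: -000-0 ←essential
  m7: 000111 ←essential
  m8: 00-000,001-00
  m12: --1100,001-00,0011-0
  m14: 0011-0 ←essential
  m20: -1-100,-10-00,-101-0,01-10-
  m21: 01-10- ←essential
  m22: -101-0 ←essential
  m25: 011-01,0110-1
  m27: -11011,0110-1
  m28: --1100,-1-100,01-10-
  m29: 01-10-,011-01
  m32: --0000,-000-0,-0000-,1-0--0,1000--
  m33: -0000-,10-0-1,1000--
  m34: -000-0,1--01-,1-0--0,1000--
  m35: 1--01-,10-0-1,1000--
  m36: 1--100,1-0--0
  m38: 1-0--0 ←essential
  m41: 10-0-1 ←essential
  m42: 1--01- ←essential
  m43: 1--01-,1-1-11,10-0-1
  m44: --1100,1--100
  m48: --0000,-10-00,1-0--0
  m50: 1--01-,1-0--0,110-1-
  m51: 1--01-,11--11,110-1-
  m52: -1-100,-10-00,-101-0,1--100,1-0--0
  m54: -101-0,1-0--0,110-1-
  m55: 11--11,110-1-
  m58: 1--01- ←essential
  m59: -11011,1--01-,1-1-11,11--11
  m60: --1100,-1-100,1--100
  m63: 1-1-11,11--11
Essential: -000-0, -0000-, -101-0, 000111, 0011-0, 01-10-, 1--01-, 1-0--0, 10-0-1

NO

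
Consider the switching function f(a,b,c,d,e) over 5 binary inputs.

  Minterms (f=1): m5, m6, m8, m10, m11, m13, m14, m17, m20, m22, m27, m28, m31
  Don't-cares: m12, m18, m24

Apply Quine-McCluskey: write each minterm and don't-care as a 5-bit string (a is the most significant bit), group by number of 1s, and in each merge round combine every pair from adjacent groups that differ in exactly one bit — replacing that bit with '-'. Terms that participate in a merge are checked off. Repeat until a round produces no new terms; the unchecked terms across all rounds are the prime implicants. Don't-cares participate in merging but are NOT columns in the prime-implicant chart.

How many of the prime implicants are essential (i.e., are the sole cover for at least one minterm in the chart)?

3

Round 0: 00101✓ 00110✓ 01000✓ 01010✓ 01011✓ 01100✓ 01101✓ 01110✓ 10001 10010✓ 10100✓ 10110✓ 11000✓ 11011✓ 11100✓ 11111✓
Round 1: -0110 -1000✓ -1011 -1100✓ 0-101 0-110 01-00✓ 01-10✓ 010-0✓ 0101- 011-0✓ 0110- 1-100 10-10 101-0 11-00✓ 11-11
Round 2: -1-00 01--0
PIs = {-0110, -1-00, -1011, 0-101, 0-110, 01--0, 0101-, 0110-, 1-100, 10-10, 10001, 101-0, 11-11}
Coverage chart:
  m5: 0-101 ←essential
  m6: -0110,0-110
  m8: -1-00,01--0
  m10: 01--0,0101-
  m11: -1011,0101-
  m13: 0-101,0110-
  m14: 0-110,01--0
  m17: 10001 ←essential
  m20: 1-100,101-0
  m22: -0110,10-10,101-0
  m27: -1011,11-11
  m28: -1-00,1-100
  m31: 11-11 ←essential
Essential: 0-101, 10001, 11-11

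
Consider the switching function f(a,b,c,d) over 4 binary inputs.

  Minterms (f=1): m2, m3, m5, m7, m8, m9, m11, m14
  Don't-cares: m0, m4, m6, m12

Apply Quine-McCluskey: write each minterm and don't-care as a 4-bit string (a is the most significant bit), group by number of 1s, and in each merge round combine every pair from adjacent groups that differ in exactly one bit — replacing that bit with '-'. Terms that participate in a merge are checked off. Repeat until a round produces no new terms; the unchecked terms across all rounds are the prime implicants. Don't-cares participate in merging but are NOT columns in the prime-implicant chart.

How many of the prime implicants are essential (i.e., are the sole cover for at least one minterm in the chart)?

2

Round 0: 0000✓ 0010✓ 0011✓ 0100✓ 0101✓ 0110✓ 0111✓ 1000✓ 1001✓ 1011✓ 1100✓ 1110✓
Round 1: -000✓ -011 -100✓ -110✓ 0-00✓ 0-10✓ 0-11✓ 00-0✓ 001-✓ 01-0✓ 01-1✓ 010-✓ 011-✓ 1-00✓ 10-1 100- 11-0✓
Round 2: --00 -1-0 0--0 0-1- 01--
PIs = {--00, -011, -1-0, 0--0, 0-1-, 01--, 10-1, 100-}
Coverage chart:
  m2: 0--0,0-1-
  m3: -011,0-1-
  m5: 01-- ←essential
  m7: 0-1-,01--
  m8: --00,100-
  m9: 10-1,100-
  m11: -011,10-1
  m14: -1-0 ←essential
Essential: -1-0, 01--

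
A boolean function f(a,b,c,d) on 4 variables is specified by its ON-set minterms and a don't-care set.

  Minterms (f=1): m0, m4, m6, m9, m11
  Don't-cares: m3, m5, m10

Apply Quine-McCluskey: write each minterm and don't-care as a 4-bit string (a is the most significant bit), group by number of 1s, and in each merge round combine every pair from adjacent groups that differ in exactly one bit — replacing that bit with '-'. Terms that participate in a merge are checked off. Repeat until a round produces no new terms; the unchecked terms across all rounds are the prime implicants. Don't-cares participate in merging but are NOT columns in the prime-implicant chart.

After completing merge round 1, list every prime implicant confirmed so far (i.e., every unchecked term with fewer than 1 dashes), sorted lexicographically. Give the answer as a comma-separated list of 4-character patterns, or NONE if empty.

NONE

Round 0: 0000✓ 0011✓ 0100✓ 0101✓ 0110✓ 1001✓ 1010✓ 1011✓
Round 1: -011 0-00 01-0 010- 10-1 101-
PIs = {-011, 0-00, 01-0, 010-, 10-1, 101-}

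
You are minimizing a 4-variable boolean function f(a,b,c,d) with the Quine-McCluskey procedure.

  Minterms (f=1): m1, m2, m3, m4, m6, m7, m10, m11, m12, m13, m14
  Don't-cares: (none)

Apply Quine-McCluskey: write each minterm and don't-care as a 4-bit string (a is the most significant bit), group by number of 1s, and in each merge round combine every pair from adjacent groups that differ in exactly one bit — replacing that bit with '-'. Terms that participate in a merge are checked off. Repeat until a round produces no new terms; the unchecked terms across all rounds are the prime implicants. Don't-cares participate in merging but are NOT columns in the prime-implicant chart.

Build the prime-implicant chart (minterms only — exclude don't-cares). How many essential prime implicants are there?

5

size-2^0 implicants → 0001(✓)  0010(✓)  0011(✓)  0100(✓)  0110(✓)  0111(✓)  1010(✓)  1011(✓)  1100(✓)  1101(✓)  1110(✓)
size-2^1 implicants → -010(✓)  -011(✓)  -100(✓)  -110(✓)  0-10(✓)  0-11(✓)  00-1  001-(✓)  01-0(✓)  011-(✓)  1-10(✓)  101-(✓)  11-0(✓)  110-
size-2^2 implicants → --10  -01-  -1-0  0-1-
Unchecked terms (primes): --10, -01-, -1-0, 0-1-, 00-1, 110-
Minterm coverage:
  m1 ⊆ 00-1 [E]
  m2 ⊆ --10,-01-,0-1-
  m3 ⊆ -01-,0-1-,00-1
  m4 ⊆ -1-0 [E]
  m6 ⊆ --10,-1-0,0-1-
  m7 ⊆ 0-1- [E]
  m10 ⊆ --10,-01-
  m11 ⊆ -01- [E]
  m12 ⊆ -1-0,110-
  m13 ⊆ 110- [E]
  m14 ⊆ --10,-1-0
E = {-01-, -1-0, 0-1-, 00-1, 110-}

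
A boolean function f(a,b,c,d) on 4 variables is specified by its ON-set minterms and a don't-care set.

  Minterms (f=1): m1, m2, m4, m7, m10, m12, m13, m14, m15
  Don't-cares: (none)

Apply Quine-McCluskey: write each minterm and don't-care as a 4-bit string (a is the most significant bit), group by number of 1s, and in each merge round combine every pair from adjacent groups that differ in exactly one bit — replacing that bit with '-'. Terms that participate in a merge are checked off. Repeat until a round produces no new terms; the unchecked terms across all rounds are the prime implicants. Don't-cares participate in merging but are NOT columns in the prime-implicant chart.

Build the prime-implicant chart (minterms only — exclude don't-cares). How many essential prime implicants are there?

[col 0] 0001, 0010*, 0100*, 0111*, 1010*, 1100*, 1101*, 1110*, 1111*
[col 1] -010, -100, -111, 1-10, 11-0*, 11-1*, 110-*, 111-*
[col 2] 11--
Prime implicants: -010, -100, -111, 0001, 1-10, 11--
PI chart (minterm → PIs covering it):
  1 | 0001  (sole → essential)
  2 | -010  (sole → essential)
  4 | -100  (sole → essential)
  7 | -111  (sole → essential)
  10 | -010,1-10
  12 | -100,11--
  13 | 11--  (sole → essential)
  14 | 1-10,11--
  15 | -111,11--
Essential prime implicants: -010, -100, -111, 0001, 11--

5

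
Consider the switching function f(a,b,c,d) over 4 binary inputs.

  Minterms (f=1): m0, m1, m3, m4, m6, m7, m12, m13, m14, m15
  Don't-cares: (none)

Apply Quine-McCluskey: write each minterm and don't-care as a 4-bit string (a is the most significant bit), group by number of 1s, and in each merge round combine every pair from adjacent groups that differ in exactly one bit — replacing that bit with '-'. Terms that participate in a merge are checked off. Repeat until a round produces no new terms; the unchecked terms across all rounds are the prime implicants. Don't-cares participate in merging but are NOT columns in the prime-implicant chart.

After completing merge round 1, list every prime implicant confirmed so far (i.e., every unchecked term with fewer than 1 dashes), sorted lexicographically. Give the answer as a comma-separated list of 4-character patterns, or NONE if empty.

Round 0: 0000✓ 0001✓ 0011✓ 0100✓ 0110✓ 0111✓ 1100✓ 1101✓ 1110✓ 1111✓
Round 1: -100✓ -110✓ -111✓ 0-00 0-11 00-1 000- 01-0✓ 011-✓ 11-0✓ 11-1✓ 110-✓ 111-✓
Round 2: -1-0 -11- 11--
PIs = {-1-0, -11-, 0-00, 0-11, 00-1, 000-, 11--}

NONE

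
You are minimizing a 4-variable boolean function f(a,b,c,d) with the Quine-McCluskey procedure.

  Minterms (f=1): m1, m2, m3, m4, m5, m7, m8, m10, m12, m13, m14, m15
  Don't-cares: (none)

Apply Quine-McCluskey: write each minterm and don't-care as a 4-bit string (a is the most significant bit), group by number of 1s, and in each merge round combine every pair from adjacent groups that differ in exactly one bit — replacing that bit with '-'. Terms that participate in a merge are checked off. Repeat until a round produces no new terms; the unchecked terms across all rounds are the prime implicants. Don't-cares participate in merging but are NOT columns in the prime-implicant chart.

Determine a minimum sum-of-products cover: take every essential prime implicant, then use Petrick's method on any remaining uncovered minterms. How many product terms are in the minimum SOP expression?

Round 0: 0001✓ 0010✓ 0011✓ 0100✓ 0101✓ 0111✓ 1000✓ 1010✓ 1100✓ 1101✓ 1110✓ 1111✓
Round 1: -010 -100✓ -101✓ -111✓ 0-01✓ 0-11✓ 00-1✓ 001- 01-1✓ 010-✓ 1-00✓ 1-10✓ 10-0✓ 11-0✓ 11-1✓ 110-✓ 111-✓
Round 2: -1-1 -10- 0--1 1--0 11--
PIs = {-010, -1-1, -10-, 0--1, 001-, 1--0, 11--}
Coverage chart:
  m1: 0--1 ←essential
  m2: -010,001-
  m3: 0--1,001-
  m4: -10- ←essential
  m5: -1-1,-10-,0--1
  m7: -1-1,0--1
  m8: 1--0 ←essential
  m10: -010,1--0
  m12: -10-,1--0,11--
  m13: -1-1,-10-,11--
  m14: 1--0,11--
  m15: -1-1,11--
Essential: -10-, 0--1, 1--0
Petrick residual → -010, -1-1
Min cover (5 terms): b'cd' + bd + bc' + a'd + ad'

5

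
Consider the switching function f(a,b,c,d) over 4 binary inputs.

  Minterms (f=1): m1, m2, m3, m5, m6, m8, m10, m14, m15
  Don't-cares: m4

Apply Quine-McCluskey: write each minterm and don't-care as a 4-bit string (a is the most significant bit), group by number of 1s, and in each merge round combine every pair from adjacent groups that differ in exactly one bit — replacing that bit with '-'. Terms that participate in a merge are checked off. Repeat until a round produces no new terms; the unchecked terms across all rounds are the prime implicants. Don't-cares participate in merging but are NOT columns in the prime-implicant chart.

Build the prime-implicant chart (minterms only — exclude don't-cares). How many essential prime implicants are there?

size-2^0 implicants → 0001(✓)  0010(✓)  0011(✓)  0100(✓)  0101(✓)  0110(✓)  1000(✓)  1010(✓)  1110(✓)  1111(✓)
size-2^1 implicants → -010(✓)  -110(✓)  0-01  0-10(✓)  00-1  001-  01-0  010-  1-10(✓)  10-0  111-
size-2^2 implicants → --10
Unchecked terms (primes): --10, 0-01, 00-1, 001-, 01-0, 010-, 10-0, 111-
Minterm coverage:
  m1 ⊆ 0-01,00-1
  m2 ⊆ --10,001-
  m3 ⊆ 00-1,001-
  m5 ⊆ 0-01,010-
  m6 ⊆ --10,01-0
  m8 ⊆ 10-0 [E]
  m10 ⊆ --10,10-0
  m14 ⊆ --10,111-
  m15 ⊆ 111- [E]
E = {10-0, 111-}

2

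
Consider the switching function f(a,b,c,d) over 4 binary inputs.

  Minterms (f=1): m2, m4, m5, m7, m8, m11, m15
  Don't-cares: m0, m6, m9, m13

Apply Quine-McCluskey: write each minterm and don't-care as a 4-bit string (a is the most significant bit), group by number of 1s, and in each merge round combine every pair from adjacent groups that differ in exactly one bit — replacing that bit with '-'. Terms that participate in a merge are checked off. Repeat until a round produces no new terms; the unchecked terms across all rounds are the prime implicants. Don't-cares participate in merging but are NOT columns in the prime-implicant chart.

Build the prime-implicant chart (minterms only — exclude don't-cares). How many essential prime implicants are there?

size-2^0 implicants → 0000(✓)  0010(✓)  0100(✓)  0101(✓)  0110(✓)  0111(✓)  1000(✓)  1001(✓)  1011(✓)  1101(✓)  1111(✓)
size-2^1 implicants → -000  -101(✓)  -111(✓)  0-00(✓)  0-10(✓)  00-0(✓)  01-0(✓)  01-1(✓)  010-(✓)  011-(✓)  1-01(✓)  1-11(✓)  10-1(✓)  100-  11-1(✓)
size-2^2 implicants → -1-1  0--0  01--  1--1
Unchecked terms (primes): -000, -1-1, 0--0, 01--, 1--1, 100-
Minterm coverage:
  m2 ⊆ 0--0 [E]
  m4 ⊆ 0--0,01--
  m5 ⊆ -1-1,01--
  m7 ⊆ -1-1,01--
  m8 ⊆ -000,100-
  m11 ⊆ 1--1 [E]
  m15 ⊆ -1-1,1--1
E = {0--0, 1--1}

2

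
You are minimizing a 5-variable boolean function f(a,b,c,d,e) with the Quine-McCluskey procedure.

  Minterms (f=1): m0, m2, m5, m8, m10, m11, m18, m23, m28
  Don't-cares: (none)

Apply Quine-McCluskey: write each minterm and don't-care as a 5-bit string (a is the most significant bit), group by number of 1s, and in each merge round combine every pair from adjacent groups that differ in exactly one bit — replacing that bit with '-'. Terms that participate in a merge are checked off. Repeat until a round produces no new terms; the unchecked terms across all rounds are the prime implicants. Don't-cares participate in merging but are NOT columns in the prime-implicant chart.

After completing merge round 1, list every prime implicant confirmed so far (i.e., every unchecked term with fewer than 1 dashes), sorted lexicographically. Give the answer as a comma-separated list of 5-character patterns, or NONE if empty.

Round 0: 00000✓ 00010✓ 00101 01000✓ 01010✓ 01011✓ 10010✓ 10111 11100
Round 1: -0010 0-000✓ 0-010✓ 000-0✓ 010-0✓ 0101-
Round 2: 0-0-0
PIs = {-0010, 0-0-0, 00101, 0101-, 10111, 11100}

00101, 10111, 11100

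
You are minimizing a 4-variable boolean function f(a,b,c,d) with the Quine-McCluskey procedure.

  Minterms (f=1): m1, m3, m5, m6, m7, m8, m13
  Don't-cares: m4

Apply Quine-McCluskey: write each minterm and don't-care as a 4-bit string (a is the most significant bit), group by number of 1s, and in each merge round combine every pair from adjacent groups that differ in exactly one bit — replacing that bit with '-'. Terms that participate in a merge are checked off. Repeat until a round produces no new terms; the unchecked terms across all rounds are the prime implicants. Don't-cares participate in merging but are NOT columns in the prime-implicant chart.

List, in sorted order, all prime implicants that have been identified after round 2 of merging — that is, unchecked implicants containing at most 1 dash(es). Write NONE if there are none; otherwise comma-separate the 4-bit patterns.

Round 0: 0001✓ 0011✓ 0100✓ 0101✓ 0110✓ 0111✓ 1000 1101✓
Round 1: -101 0-01✓ 0-11✓ 00-1✓ 01-0✓ 01-1✓ 010-✓ 011-✓
Round 2: 0--1 01--
PIs = {-101, 0--1, 01--, 1000}

-101, 1000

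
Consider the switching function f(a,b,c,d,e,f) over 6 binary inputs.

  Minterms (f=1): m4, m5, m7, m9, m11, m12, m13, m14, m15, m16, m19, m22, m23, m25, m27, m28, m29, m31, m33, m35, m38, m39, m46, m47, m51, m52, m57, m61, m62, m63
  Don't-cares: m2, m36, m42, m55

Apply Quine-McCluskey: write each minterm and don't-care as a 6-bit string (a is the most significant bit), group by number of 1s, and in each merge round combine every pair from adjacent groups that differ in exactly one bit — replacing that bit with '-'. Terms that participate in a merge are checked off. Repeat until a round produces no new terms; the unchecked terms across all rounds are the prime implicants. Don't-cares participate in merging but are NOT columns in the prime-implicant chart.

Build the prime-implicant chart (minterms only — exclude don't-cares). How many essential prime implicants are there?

size-2^0 implicants → 000010  000100(✓)  000101(✓)  000111(✓)  001001(✓)  001011(✓)  001100(✓)  001101(✓)  001110(✓)  001111(✓)  010000  010011(✓)  010110(✓)  010111(✓)  011001(✓)  011011(✓)  011100(✓)  011101(✓)  011111(✓)  100001(✓)  100011(✓)  100100(✓)  100110(✓)  100111(✓)  101010(✓)  101110(✓)  101111(✓)  110011(✓)  110100(✓)  110111(✓)  111001(✓)  111101(✓)  111110(✓)  111111(✓)
size-2^1 implicants → -00100  -00111(✓)  -01110(✓)  -01111(✓)  -10011(✓)  -10111(✓)  -11001(✓)  -11101(✓)  -11111(✓)  0-0111(✓)  0-1001(✓)  0-1011(✓)  0-1100(✓)  0-1101(✓)  0-1111(✓)  00-100(✓)  00-101(✓)  00-111(✓)  0001-1(✓)  00010-(✓)  001-01(✓)  001-11(✓)  0010-1(✓)  0011-0(✓)  0011-1(✓)  00110-(✓)  00111-(✓)  01-011(✓)  01-111(✓)  010-11(✓)  01011-  011-01(✓)  011-11(✓)  0110-1(✓)  0111-1(✓)  01110-(✓)  1-0011(✓)  1-0100  1-0111(✓)  1-1110(✓)  1-1111(✓)  10-110(✓)  10-111(✓)  100-11(✓)  1000-1  1001-0  10011-(✓)  101-10  10111-(✓)  11-111(✓)  110-11(✓)  111-01(✓)  1111-1(✓)  11111-(✓)
size-2^2 implicants → --0111(✓)  --1111(✓)  -0-111(✓)  -0111-  -1-111(✓)  -10-11  -11-01  -111-1  0--111(✓)  0-1-01(✓)  0-1-11(✓)  0-10-1(✓)  0-11-1(✓)  0-110-  00-1-1  00-10-  001--1(✓)  0011--  01--11  011--1(✓)  1--111(✓)  1-0-11  1-111-  10-11-
size-2^3 implicants → ---111  0-1--1
Unchecked terms (primes): ---111, -00100, -0111-, -10-11, -11-01, -111-1, 0-1--1, 0-110-, 00-1-1, 00-10-, 000010, 0011--, 01--11, 010000, 01011-, 1-0-11, 1-0100, 1-111-, 10-11-, 1000-1, 1001-0, 101-10
Minterm coverage:
  m4 ⊆ -00100,00-10-
  m5 ⊆ 00-1-1,00-10-
  m7 ⊆ ---111,00-1-1
  m9 ⊆ 0-1--1 [E]
  m11 ⊆ 0-1--1 [E]
  m12 ⊆ 0-110-,00-10-,0011--
  m13 ⊆ 0-1--1,0-110-,00-1-1,00-10-,0011--
  m14 ⊆ -0111-,0011--
  m15 ⊆ ---111,-0111-,0-1--1,00-1-1,0011--
  m16 ⊆ 010000 [E]
  m19 ⊆ -10-11,01--11
  m22 ⊆ 01011- [E]
  m23 ⊆ ---111,-10-11,01--11,01011-
  m25 ⊆ -11-01,0-1--1
  m27 ⊆ 0-1--1,01--11
  m28 ⊆ 0-110- [E]
  m29 ⊆ -11-01,-111-1,0-1--1,0-110-
  m31 ⊆ ---111,-111-1,0-1--1,01--11
  m33 ⊆ 1000-1 [E]
  m35 ⊆ 1-0-11,1000-1
  m38 ⊆ 10-11-,1001-0
  m39 ⊆ ---111,1-0-11,10-11-
  m46 ⊆ -0111-,1-111-,10-11-,101-10
  m47 ⊆ ---111,-0111-,1-111-,10-11-
  m51 ⊆ -10-11,1-0-11
  m52 ⊆ 1-0100 [E]
  m57 ⊆ -11-01 [E]
  m61 ⊆ -11-01,-111-1
  m62 ⊆ 1-111- [E]
  m63 ⊆ ---111,-111-1,1-111-
E = {-11-01, 0-1--1, 0-110-, 010000, 01011-, 1-0100, 1-111-, 1000-1}

8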